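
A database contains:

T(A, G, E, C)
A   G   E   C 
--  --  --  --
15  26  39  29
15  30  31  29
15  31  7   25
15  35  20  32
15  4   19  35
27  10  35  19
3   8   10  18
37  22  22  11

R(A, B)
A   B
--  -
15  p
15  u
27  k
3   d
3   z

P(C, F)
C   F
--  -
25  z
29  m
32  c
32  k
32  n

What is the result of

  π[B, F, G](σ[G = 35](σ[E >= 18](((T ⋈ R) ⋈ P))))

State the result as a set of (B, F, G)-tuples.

{(p, c, 35), (p, k, 35), (p, n, 35), (u, c, 35), (u, k, 35), (u, n, 35)}

Natural join on A: {(15, 26, 39, 29, p), (15, 26, 39, 29, u), (15, 30, 31, 29, p), (15, 30, 31, 29, u), (15, 31, 7, 25, p), (15, 31, 7, 25, u), (15, 35, 20, 32, p), (15, 35, 20, 32, u), (15, 4, 19, 35, p), (15, 4, 19, 35, u), (27, 10, 35, 19, k), (3, 8, 10, 18, d), (3, 8, 10, 18, z)}
Natural join on C: {(15, 26, 39, 29, p, m), (15, 26, 39, 29, u, m), (15, 30, 31, 29, p, m), (15, 30, 31, 29, u, m), (15, 31, 7, 25, p, z), (15, 31, 7, 25, u, z), (15, 35, 20, 32, p, c), (15, 35, 20, 32, p, k), (15, 35, 20, 32, p, n), (15, 35, 20, 32, u, c), (15, 35, 20, 32, u, k), (15, 35, 20, 32, u, n)}
Apply σ_{E >= 18}; surviving tuples: {(15, 26, 39, 29, p, m), (15, 26, 39, 29, u, m), (15, 30, 31, 29, p, m), (15, 30, 31, 29, u, m), (15, 35, 20, 32, p, c), (15, 35, 20, 32, p, k), (15, 35, 20, 32, p, n), (15, 35, 20, 32, u, c), (15, 35, 20, 32, u, k), (15, 35, 20, 32, u, n)}
Apply σ_{G = 35}; surviving tuples: {(15, 35, 20, 32, p, c), (15, 35, 20, 32, p, k), (15, 35, 20, 32, p, n), (15, 35, 20, 32, u, c), (15, 35, 20, 32, u, k), (15, 35, 20, 32, u, n)}
Projecting to B, F, G: {(p, c, 35), (p, k, 35), (p, n, 35), (u, c, 35), (u, k, 35), (u, n, 35)}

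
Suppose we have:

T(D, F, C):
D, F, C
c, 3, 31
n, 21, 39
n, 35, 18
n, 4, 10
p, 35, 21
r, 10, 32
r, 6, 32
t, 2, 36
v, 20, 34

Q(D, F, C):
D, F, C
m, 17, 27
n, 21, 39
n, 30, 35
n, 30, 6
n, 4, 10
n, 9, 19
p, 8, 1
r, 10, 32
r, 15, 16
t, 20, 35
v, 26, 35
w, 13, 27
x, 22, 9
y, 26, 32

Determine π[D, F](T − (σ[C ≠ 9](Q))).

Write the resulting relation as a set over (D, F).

Selection C ≠ 9: {(m, 17, 27), (n, 21, 39), (n, 30, 35), (n, 30, 6), (n, 4, 10), (n, 9, 19), (p, 8, 1), (r, 10, 32), (r, 15, 16), (t, 20, 35), (v, 26, 35), (w, 13, 27), (y, 26, 32)}
Difference: {(c, 3, 31), (n, 21, 39), (n, 35, 18), (n, 4, 10), (p, 35, 21), (r, 10, 32), (r, 6, 32), (t, 2, 36), (v, 20, 34)} with {(m, 17, 27), (n, 21, 39), (n, 30, 35), (n, 30, 6), (n, 4, 10), (n, 9, 19), (p, 8, 1), (r, 10, 32), (r, 15, 16), (t, 20, 35), (v, 26, 35), (w, 13, 27), (y, 26, 32)} → {(c, 3, 31), (n, 35, 18), (p, 35, 21), (r, 6, 32), (t, 2, 36), (v, 20, 34)}
Projecting to D, F: {(c, 3), (n, 35), (p, 35), (r, 6), (t, 2), (v, 20)}

{(c, 3), (n, 35), (p, 35), (r, 6), (t, 2), (v, 20)}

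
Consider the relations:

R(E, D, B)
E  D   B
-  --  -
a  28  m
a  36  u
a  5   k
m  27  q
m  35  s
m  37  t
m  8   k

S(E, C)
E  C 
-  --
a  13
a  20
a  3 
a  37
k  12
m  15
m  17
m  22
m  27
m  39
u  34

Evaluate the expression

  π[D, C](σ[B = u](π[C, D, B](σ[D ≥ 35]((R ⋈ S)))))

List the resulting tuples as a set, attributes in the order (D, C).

{(36, 13), (36, 20), (36, 3), (36, 37)}

R ⋈ S (natural join on E): {(a, 28, m, 13), (a, 28, m, 20), (a, 28, m, 3), (a, 28, m, 37), (a, 36, u, 13), (a, 36, u, 20), (a, 36, u, 3), (a, 36, u, 37), (a, 5, k, 13), (a, 5, k, 20), (a, 5, k, 3), (a, 5, k, 37), (m, 27, q, 15), (m, 27, q, 17), (m, 27, q, 22), (m, 27, q, 27), (m, 27, q, 39), (m, 35, s, 15), (m, 35, s, 17), (m, 35, s, 22), (m, 35, s, 27), (m, 35, s, 39), (m, 37, t, 15), (m, 37, t, 17), (m, 37, t, 22), (m, 37, t, 27), (m, 37, t, 39), (m, 8, k, 15), (m, 8, k, 17), (m, 8, k, 22), (m, 8, k, 27), (m, 8, k, 39)}
σ[D ≥ 35]: keep tuples satisfying D ≥ 35 → {(a, 36, u, 13), (a, 36, u, 20), (a, 36, u, 3), (a, 36, u, 37), (m, 35, s, 15), (m, 35, s, 17), (m, 35, s, 22), (m, 35, s, 27), (m, 35, s, 39), (m, 37, t, 15), (m, 37, t, 17), (m, 37, t, 22), (m, 37, t, 27), (m, 37, t, 39)}
π[C, D, B]: project onto (C, D, B) → {(13, 36, u), (15, 35, s), (15, 37, t), (17, 35, s), (17, 37, t), (20, 36, u), (22, 35, s), (22, 37, t), (27, 35, s), (27, 37, t), (3, 36, u), (37, 36, u), (39, 35, s), (39, 37, t)}
σ[B = u]: keep tuples satisfying B = u → {(13, 36, u), (20, 36, u), (3, 36, u), (37, 36, u)}
π[D, C]: project onto (D, C) → {(36, 13), (36, 20), (36, 3), (36, 37)}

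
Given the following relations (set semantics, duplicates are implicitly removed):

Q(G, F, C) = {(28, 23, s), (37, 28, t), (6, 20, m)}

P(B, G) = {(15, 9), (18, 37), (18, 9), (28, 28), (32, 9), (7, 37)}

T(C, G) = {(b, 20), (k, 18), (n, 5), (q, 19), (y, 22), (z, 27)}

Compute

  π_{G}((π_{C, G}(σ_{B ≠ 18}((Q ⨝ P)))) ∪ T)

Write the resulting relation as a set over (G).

Joining Q and P on G yields {(28, 23, s, 28), (37, 28, t, 18), (37, 28, t, 7)}.
Apply σ_{B ≠ 18}; surviving tuples: {(28, 23, s, 28), (37, 28, t, 7)}
Projecting to C, G: {(s, 28), (t, 37)}
Set union of the two operands is {(b, 20), (k, 18), (n, 5), (q, 19), (s, 28), (t, 37), (y, 22), (z, 27)}.
Projecting to G: {18, 19, 20, 22, 27, 28, 37, 5}

{18, 19, 20, 22, 27, 28, 37, 5}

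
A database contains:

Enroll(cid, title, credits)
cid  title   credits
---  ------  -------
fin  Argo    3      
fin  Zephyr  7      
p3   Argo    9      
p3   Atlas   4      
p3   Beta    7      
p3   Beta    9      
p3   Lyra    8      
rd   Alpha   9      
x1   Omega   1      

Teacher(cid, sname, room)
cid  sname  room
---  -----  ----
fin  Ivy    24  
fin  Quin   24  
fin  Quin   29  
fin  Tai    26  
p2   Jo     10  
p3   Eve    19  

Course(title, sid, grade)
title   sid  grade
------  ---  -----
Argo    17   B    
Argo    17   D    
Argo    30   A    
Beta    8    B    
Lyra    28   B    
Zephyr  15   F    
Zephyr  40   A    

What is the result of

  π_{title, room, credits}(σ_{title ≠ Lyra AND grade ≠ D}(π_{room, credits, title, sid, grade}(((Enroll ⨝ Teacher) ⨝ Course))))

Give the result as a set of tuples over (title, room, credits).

{(Argo, 19, 9), (Argo, 24, 3), (Argo, 26, 3), (Argo, 29, 3), (Beta, 19, 7), (Beta, 19, 9), (Zephyr, 24, 7), (Zephyr, 26, 7), (Zephyr, 29, 7)}

Joining Enroll and Teacher on cid yields {(fin, Argo, 3, Ivy, 24), (fin, Argo, 3, Quin, 24), (fin, Argo, 3, Quin, 29), (fin, Argo, 3, Tai, 26), (fin, Zephyr, 7, Ivy, 24), (fin, Zephyr, 7, Quin, 24), (fin, Zephyr, 7, Quin, 29), (fin, Zephyr, 7, Tai, 26), (p3, Argo, 9, Eve, 19), (p3, Atlas, 4, Eve, 19), (p3, Beta, 7, Eve, 19), (p3, Beta, 9, Eve, 19), (p3, Lyra, 8, Eve, 19)}.
Joining (Enroll ⨝ Teacher) and Course on title yields {(fin, Argo, 3, Ivy, 24, 17, B), (fin, Argo, 3, Ivy, 24, 17, D), (fin, Argo, 3, Ivy, 24, 30, A), (fin, Argo, 3, Quin, 24, 17, B), (fin, Argo, 3, Quin, 24, 17, D), (fin, Argo, 3, Quin, 24, 30, A), (fin, Argo, 3, Quin, 29, 17, B), (fin, Argo, 3, Quin, 29, 17, D), (fin, Argo, 3, Quin, 29, 30, A), (fin, Argo, 3, Tai, 26, 17, B), (fin, Argo, 3, Tai, 26, 17, D), (fin, Argo, 3, Tai, 26, 30, A), (fin, Zephyr, 7, Ivy, 24, 15, F), (fin, Zephyr, 7, Ivy, 24, 40, A), (fin, Zephyr, 7, Quin, 24, 15, F), (fin, Zephyr, 7, Quin, 24, 40, A), (fin, Zephyr, 7, Quin, 29, 15, F), (fin, Zephyr, 7, Quin, 29, 40, A), (fin, Zephyr, 7, Tai, 26, 15, F), (fin, Zephyr, 7, Tai, 26, 40, A), (p3, Argo, 9, Eve, 19, 17, B), (p3, Argo, 9, Eve, 19, 17, D), (p3, Argo, 9, Eve, 19, 30, A), (p3, Beta, 7, Eve, 19, 8, B), (p3, Beta, 9, Eve, 19, 8, B), (p3, Lyra, 8, Eve, 19, 28, B)}.
Keep only column(s) room, credits, title, sid, grade (5 duplicate(s) eliminated): {(19, 7, Beta, 8, B), (19, 8, Lyra, 28, B), (19, 9, Argo, 17, B), (19, 9, Argo, 17, D), (19, 9, Argo, 30, A), (19, 9, Beta, 8, B), (24, 3, Argo, 17, B), (24, 3, Argo, 17, D), (24, 3, Argo, 30, A), (24, 7, Zephyr, 15, F), (24, 7, Zephyr, 40, A), (26, 3, Argo, 17, B), (26, 3, Argo, 17, D), (26, 3, Argo, 30, A), (26, 7, Zephyr, 15, F), (26, 7, Zephyr, 40, A), (29, 3, Argo, 17, B), (29, 3, Argo, 17, D), (29, 3, Argo, 30, A), (29, 7, Zephyr, 15, F), (29, 7, Zephyr, 40, A)}
Filtering on title ≠ Lyra AND grade ≠ D leaves {(19, 7, Beta, 8, B), (19, 9, Argo, 17, B), (19, 9, Argo, 30, A), (19, 9, Beta, 8, B), (24, 3, Argo, 17, B), (24, 3, Argo, 30, A), (24, 7, Zephyr, 15, F), (24, 7, Zephyr, 40, A), (26, 3, Argo, 17, B), (26, 3, Argo, 30, A), (26, 7, Zephyr, 15, F), (26, 7, Zephyr, 40, A), (29, 3, Argo, 17, B), (29, 3, Argo, 30, A), (29, 7, Zephyr, 15, F), (29, 7, Zephyr, 40, A)}.
Keep only column(s) title, room, credits (7 duplicate(s) eliminated): {(Argo, 19, 9), (Argo, 24, 3), (Argo, 26, 3), (Argo, 29, 3), (Beta, 19, 7), (Beta, 19, 9), (Zephyr, 24, 7), (Zephyr, 26, 7), (Zephyr, 29, 7)}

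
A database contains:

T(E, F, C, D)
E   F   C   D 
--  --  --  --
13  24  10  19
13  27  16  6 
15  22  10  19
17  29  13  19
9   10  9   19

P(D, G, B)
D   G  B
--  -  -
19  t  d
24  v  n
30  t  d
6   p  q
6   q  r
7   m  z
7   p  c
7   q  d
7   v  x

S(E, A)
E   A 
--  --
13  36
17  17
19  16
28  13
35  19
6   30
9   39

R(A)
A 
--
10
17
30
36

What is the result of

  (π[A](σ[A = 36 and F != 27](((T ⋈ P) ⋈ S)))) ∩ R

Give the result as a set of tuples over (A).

{36}

Joining T and P on D yields {(13, 24, 10, 19, t, d), (13, 27, 16, 6, p, q), (13, 27, 16, 6, q, r), (15, 22, 10, 19, t, d), (17, 29, 13, 19, t, d), (9, 10, 9, 19, t, d)}.
Joining (T ⋈ P) and S on E yields {(13, 24, 10, 19, t, d, 36), (13, 27, 16, 6, p, q, 36), (13, 27, 16, 6, q, r, 36), (17, 29, 13, 19, t, d, 17), (9, 10, 9, 19, t, d, 39)}.
Selection A = 36 and F != 27: {(13, 24, 10, 19, t, d, 36)}
π[A]: project onto (A) → {36}
Intersection: {36} with {10, 17, 30, 36} → {36}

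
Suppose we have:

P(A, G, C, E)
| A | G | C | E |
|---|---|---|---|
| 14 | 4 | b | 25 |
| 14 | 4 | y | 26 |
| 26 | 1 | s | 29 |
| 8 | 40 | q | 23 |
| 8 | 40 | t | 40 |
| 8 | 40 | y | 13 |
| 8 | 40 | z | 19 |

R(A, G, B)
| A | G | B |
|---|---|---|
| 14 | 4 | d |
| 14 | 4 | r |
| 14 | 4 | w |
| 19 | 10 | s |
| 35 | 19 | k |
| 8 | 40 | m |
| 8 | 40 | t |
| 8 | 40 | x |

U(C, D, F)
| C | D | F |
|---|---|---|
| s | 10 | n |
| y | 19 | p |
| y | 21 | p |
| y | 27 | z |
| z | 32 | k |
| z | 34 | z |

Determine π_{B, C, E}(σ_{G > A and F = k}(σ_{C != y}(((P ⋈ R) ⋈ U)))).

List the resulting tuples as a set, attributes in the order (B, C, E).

P ⋈ R (natural join on A, G): {(14, 4, b, 25, d), (14, 4, b, 25, r), (14, 4, b, 25, w), (14, 4, y, 26, d), (14, 4, y, 26, r), (14, 4, y, 26, w), (8, 40, q, 23, m), (8, 40, q, 23, t), (8, 40, q, 23, x), (8, 40, t, 40, m), (8, 40, t, 40, t), (8, 40, t, 40, x), (8, 40, y, 13, m), (8, 40, y, 13, t), (8, 40, y, 13, x), (8, 40, z, 19, m), (8, 40, z, 19, t), (8, 40, z, 19, x)}
(P ⋈ R) ⋈ U (natural join on C): {(14, 4, y, 26, d, 19, p), (14, 4, y, 26, d, 21, p), (14, 4, y, 26, d, 27, z), (14, 4, y, 26, r, 19, p), (14, 4, y, 26, r, 21, p), (14, 4, y, 26, r, 27, z), (14, 4, y, 26, w, 19, p), (14, 4, y, 26, w, 21, p), (14, 4, y, 26, w, 27, z), (8, 40, y, 13, m, 19, p), (8, 40, y, 13, m, 21, p), (8, 40, y, 13, m, 27, z), (8, 40, y, 13, t, 19, p), (8, 40, y, 13, t, 21, p), (8, 40, y, 13, t, 27, z), (8, 40, y, 13, x, 19, p), (8, 40, y, 13, x, 21, p), (8, 40, y, 13, x, 27, z), (8, 40, z, 19, m, 32, k), (8, 40, z, 19, m, 34, z), (8, 40, z, 19, t, 32, k), (8, 40, z, 19, t, 34, z), (8, 40, z, 19, x, 32, k), (8, 40, z, 19, x, 34, z)}
Apply σ_{C != y}; surviving tuples: {(8, 40, z, 19, m, 32, k), (8, 40, z, 19, m, 34, z), (8, 40, z, 19, t, 32, k), (8, 40, z, 19, t, 34, z), (8, 40, z, 19, x, 32, k), (8, 40, z, 19, x, 34, z)}
Apply σ_{G > A and F = k}; surviving tuples: {(8, 40, z, 19, m, 32, k), (8, 40, z, 19, t, 32, k), (8, 40, z, 19, x, 32, k)}
Keep only column(s) B, C, E: {(m, z, 19), (t, z, 19), (x, z, 19)}

{(m, z, 19), (t, z, 19), (x, z, 19)}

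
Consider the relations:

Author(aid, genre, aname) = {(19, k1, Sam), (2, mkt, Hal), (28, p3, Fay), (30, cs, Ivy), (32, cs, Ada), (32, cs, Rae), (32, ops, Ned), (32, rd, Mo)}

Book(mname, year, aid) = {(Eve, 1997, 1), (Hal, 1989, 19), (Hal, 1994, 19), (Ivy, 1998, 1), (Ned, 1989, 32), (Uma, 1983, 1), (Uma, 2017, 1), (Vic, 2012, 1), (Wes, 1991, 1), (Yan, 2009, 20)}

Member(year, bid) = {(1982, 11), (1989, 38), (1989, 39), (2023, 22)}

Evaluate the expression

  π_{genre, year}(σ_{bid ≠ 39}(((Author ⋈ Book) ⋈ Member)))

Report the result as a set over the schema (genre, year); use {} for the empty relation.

Author ⋈ Book (natural join on aid): {(19, k1, Sam, Hal, 1989), (19, k1, Sam, Hal, 1994), (32, cs, Ada, Ned, 1989), (32, cs, Rae, Ned, 1989), (32, ops, Ned, Ned, 1989), (32, rd, Mo, Ned, 1989)}
(Author ⋈ Book) ⋈ Member (natural join on year): {(19, k1, Sam, Hal, 1989, 38), (19, k1, Sam, Hal, 1989, 39), (32, cs, Ada, Ned, 1989, 38), (32, cs, Ada, Ned, 1989, 39), (32, cs, Rae, Ned, 1989, 38), (32, cs, Rae, Ned, 1989, 39), (32, ops, Ned, Ned, 1989, 38), (32, ops, Ned, Ned, 1989, 39), (32, rd, Mo, Ned, 1989, 38), (32, rd, Mo, Ned, 1989, 39)}
Selection bid ≠ 39: {(19, k1, Sam, Hal, 1989, 38), (32, cs, Ada, Ned, 1989, 38), (32, cs, Rae, Ned, 1989, 38), (32, ops, Ned, Ned, 1989, 38), (32, rd, Mo, Ned, 1989, 38)}
Projecting to genre, year (1 duplicate(s) eliminated): {(cs, 1989), (k1, 1989), (ops, 1989), (rd, 1989)}

{(cs, 1989), (k1, 1989), (ops, 1989), (rd, 1989)}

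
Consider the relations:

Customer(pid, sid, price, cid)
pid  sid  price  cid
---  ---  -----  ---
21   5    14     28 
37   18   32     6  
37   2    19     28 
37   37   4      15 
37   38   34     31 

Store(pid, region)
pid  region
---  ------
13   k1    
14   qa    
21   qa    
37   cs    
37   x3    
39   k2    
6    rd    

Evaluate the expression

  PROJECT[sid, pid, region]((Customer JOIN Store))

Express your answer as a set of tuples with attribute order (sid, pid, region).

{(18, 37, cs), (18, 37, x3), (2, 37, cs), (2, 37, x3), (37, 37, cs), (37, 37, x3), (38, 37, cs), (38, 37, x3), (5, 21, qa)}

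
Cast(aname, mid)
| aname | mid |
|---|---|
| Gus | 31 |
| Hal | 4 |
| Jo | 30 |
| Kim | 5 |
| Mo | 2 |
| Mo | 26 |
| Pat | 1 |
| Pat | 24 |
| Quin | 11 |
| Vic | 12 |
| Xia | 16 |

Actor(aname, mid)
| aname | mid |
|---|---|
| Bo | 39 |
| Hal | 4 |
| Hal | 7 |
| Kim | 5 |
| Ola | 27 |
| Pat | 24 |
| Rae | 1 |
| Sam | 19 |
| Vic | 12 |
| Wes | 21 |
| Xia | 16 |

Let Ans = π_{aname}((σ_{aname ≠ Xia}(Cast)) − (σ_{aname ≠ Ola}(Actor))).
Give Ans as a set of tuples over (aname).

{Gus, Jo, Mo, Pat, Quin}

Apply σ_{aname ≠ Xia}; surviving tuples: {(Gus, 31), (Hal, 4), (Jo, 30), (Kim, 5), (Mo, 2), (Mo, 26), (Pat, 1), (Pat, 24), (Quin, 11), (Vic, 12)}
Apply σ_{aname ≠ Ola}; surviving tuples: {(Bo, 39), (Hal, 4), (Hal, 7), (Kim, 5), (Pat, 24), (Rae, 1), (Sam, 19), (Vic, 12), (Wes, 21), (Xia, 16)}
Difference: {(Gus, 31), (Hal, 4), (Jo, 30), (Kim, 5), (Mo, 2), (Mo, 26), (Pat, 1), (Pat, 24), (Quin, 11), (Vic, 12)} with {(Bo, 39), (Hal, 4), (Hal, 7), (Kim, 5), (Pat, 24), (Rae, 1), (Sam, 19), (Vic, 12), (Wes, 21), (Xia, 16)} → {(Gus, 31), (Jo, 30), (Mo, 2), (Mo, 26), (Pat, 1), (Quin, 11)}
π_{aname} gives {Gus, Jo, Mo, Pat, Quin} (1 duplicate(s) eliminated).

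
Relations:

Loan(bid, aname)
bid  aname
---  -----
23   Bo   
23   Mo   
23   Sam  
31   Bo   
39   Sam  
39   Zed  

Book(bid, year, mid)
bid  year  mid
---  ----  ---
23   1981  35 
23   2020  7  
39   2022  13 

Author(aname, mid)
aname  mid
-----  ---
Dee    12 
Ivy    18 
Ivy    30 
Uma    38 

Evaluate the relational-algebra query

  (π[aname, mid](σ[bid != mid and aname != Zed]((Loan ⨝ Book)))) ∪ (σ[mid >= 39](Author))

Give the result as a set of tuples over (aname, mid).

Joining Loan and Book on bid yields {(23, Bo, 1981, 35), (23, Bo, 2020, 7), (23, Mo, 1981, 35), (23, Mo, 2020, 7), (23, Sam, 1981, 35), (23, Sam, 2020, 7), (39, Sam, 2022, 13), (39, Zed, 2022, 13)}.
σ[bid != mid and aname != Zed]: keep tuples satisfying bid != mid and aname != Zed → {(23, Bo, 1981, 35), (23, Bo, 2020, 7), (23, Mo, 1981, 35), (23, Mo, 2020, 7), (23, Sam, 1981, 35), (23, Sam, 2020, 7), (39, Sam, 2022, 13)}
Keep only column(s) aname, mid: {(Bo, 35), (Bo, 7), (Mo, 35), (Mo, 7), (Sam, 13), (Sam, 35), (Sam, 7)}
σ[mid >= 39]: keep tuples satisfying mid >= 39 → {}
Taking the union: {(Bo, 35), (Bo, 7), (Mo, 35), (Mo, 7), (Sam, 13), (Sam, 35), (Sam, 7)}

{(Bo, 35), (Bo, 7), (Mo, 35), (Mo, 7), (Sam, 13), (Sam, 35), (Sam, 7)}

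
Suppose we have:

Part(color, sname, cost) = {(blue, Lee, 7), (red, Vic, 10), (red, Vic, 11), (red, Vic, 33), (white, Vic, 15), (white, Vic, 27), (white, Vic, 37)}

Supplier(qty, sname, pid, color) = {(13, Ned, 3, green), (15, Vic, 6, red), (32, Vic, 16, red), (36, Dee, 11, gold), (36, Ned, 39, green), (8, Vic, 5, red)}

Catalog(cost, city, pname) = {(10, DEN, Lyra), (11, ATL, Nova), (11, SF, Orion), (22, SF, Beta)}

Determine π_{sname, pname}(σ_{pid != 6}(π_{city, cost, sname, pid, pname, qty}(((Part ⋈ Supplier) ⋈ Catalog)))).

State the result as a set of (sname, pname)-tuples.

{(Vic, Lyra), (Vic, Nova), (Vic, Orion)}

Part ⋈ Supplier (natural join on color, sname): {(red, Vic, 10, 15, 6), (red, Vic, 10, 32, 16), (red, Vic, 10, 8, 5), (red, Vic, 11, 15, 6), (red, Vic, 11, 32, 16), (red, Vic, 11, 8, 5), (red, Vic, 33, 15, 6), (red, Vic, 33, 32, 16), (red, Vic, 33, 8, 5)}
(Part ⋈ Supplier) ⋈ Catalog (natural join on cost): {(red, Vic, 10, 15, 6, DEN, Lyra), (red, Vic, 10, 32, 16, DEN, Lyra), (red, Vic, 10, 8, 5, DEN, Lyra), (red, Vic, 11, 15, 6, ATL, Nova), (red, Vic, 11, 15, 6, SF, Orion), (red, Vic, 11, 32, 16, ATL, Nova), (red, Vic, 11, 32, 16, SF, Orion), (red, Vic, 11, 8, 5, ATL, Nova), (red, Vic, 11, 8, 5, SF, Orion)}
Keep only column(s) city, cost, sname, pid, pname, qty: {(ATL, 11, Vic, 16, Nova, 32), (ATL, 11, Vic, 5, Nova, 8), (ATL, 11, Vic, 6, Nova, 15), (DEN, 10, Vic, 16, Lyra, 32), (DEN, 10, Vic, 5, Lyra, 8), (DEN, 10, Vic, 6, Lyra, 15), (SF, 11, Vic, 16, Orion, 32), (SF, 11, Vic, 5, Orion, 8), (SF, 11, Vic, 6, Orion, 15)}
Filtering on pid != 6 leaves {(ATL, 11, Vic, 16, Nova, 32), (ATL, 11, Vic, 5, Nova, 8), (DEN, 10, Vic, 16, Lyra, 32), (DEN, 10, Vic, 5, Lyra, 8), (SF, 11, Vic, 16, Orion, 32), (SF, 11, Vic, 5, Orion, 8)}.
Keep only column(s) sname, pname (3 duplicate(s) eliminated): {(Vic, Lyra), (Vic, Nova), (Vic, Orion)}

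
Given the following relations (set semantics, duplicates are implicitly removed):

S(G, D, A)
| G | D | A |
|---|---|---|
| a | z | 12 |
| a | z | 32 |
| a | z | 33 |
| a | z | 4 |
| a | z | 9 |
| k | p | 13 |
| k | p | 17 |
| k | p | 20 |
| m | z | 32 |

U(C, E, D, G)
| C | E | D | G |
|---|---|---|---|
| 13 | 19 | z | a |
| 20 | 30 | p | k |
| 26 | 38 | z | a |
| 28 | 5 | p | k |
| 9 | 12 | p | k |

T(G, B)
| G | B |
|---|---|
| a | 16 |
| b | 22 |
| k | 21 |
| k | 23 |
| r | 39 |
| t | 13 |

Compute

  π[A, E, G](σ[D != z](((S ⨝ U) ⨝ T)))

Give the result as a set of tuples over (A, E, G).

{(13, 12, k), (13, 30, k), (13, 5, k), (17, 12, k), (17, 30, k), (17, 5, k), (20, 12, k), (20, 30, k), (20, 5, k)}

Joining S and U on G, D yields {(a, z, 12, 13, 19), (a, z, 12, 26, 38), (a, z, 32, 13, 19), (a, z, 32, 26, 38), (a, z, 33, 13, 19), (a, z, 33, 26, 38), (a, z, 4, 13, 19), (a, z, 4, 26, 38), (a, z, 9, 13, 19), (a, z, 9, 26, 38), (k, p, 13, 20, 30), (k, p, 13, 28, 5), (k, p, 13, 9, 12), (k, p, 17, 20, 30), (k, p, 17, 28, 5), (k, p, 17, 9, 12), (k, p, 20, 20, 30), (k, p, 20, 28, 5), (k, p, 20, 9, 12)}.
Joining (S ⨝ U) and T on G yields {(a, z, 12, 13, 19, 16), (a, z, 12, 26, 38, 16), (a, z, 32, 13, 19, 16), (a, z, 32, 26, 38, 16), (a, z, 33, 13, 19, 16), (a, z, 33, 26, 38, 16), (a, z, 4, 13, 19, 16), (a, z, 4, 26, 38, 16), (a, z, 9, 13, 19, 16), (a, z, 9, 26, 38, 16), (k, p, 13, 20, 30, 21), (k, p, 13, 20, 30, 23), (k, p, 13, 28, 5, 21), (k, p, 13, 28, 5, 23), (k, p, 13, 9, 12, 21), (k, p, 13, 9, 12, 23), (k, p, 17, 20, 30, 21), (k, p, 17, 20, 30, 23), (k, p, 17, 28, 5, 21), (k, p, 17, 28, 5, 23), (k, p, 17, 9, 12, 21), (k, p, 17, 9, 12, 23), (k, p, 20, 20, 30, 21), (k, p, 20, 20, 30, 23), (k, p, 20, 28, 5, 21), (k, p, 20, 28, 5, 23), (k, p, 20, 9, 12, 21), (k, p, 20, 9, 12, 23)}.
Apply σ_{D != z}; surviving tuples: {(k, p, 13, 20, 30, 21), (k, p, 13, 20, 30, 23), (k, p, 13, 28, 5, 21), (k, p, 13, 28, 5, 23), (k, p, 13, 9, 12, 21), (k, p, 13, 9, 12, 23), (k, p, 17, 20, 30, 21), (k, p, 17, 20, 30, 23), (k, p, 17, 28, 5, 21), (k, p, 17, 28, 5, 23), (k, p, 17, 9, 12, 21), (k, p, 17, 9, 12, 23), (k, p, 20, 20, 30, 21), (k, p, 20, 20, 30, 23), (k, p, 20, 28, 5, 21), (k, p, 20, 28, 5, 23), (k, p, 20, 9, 12, 21), (k, p, 20, 9, 12, 23)}
Keep only column(s) A, E, G (9 duplicate(s) eliminated): {(13, 12, k), (13, 30, k), (13, 5, k), (17, 12, k), (17, 30, k), (17, 5, k), (20, 12, k), (20, 30, k), (20, 5, k)}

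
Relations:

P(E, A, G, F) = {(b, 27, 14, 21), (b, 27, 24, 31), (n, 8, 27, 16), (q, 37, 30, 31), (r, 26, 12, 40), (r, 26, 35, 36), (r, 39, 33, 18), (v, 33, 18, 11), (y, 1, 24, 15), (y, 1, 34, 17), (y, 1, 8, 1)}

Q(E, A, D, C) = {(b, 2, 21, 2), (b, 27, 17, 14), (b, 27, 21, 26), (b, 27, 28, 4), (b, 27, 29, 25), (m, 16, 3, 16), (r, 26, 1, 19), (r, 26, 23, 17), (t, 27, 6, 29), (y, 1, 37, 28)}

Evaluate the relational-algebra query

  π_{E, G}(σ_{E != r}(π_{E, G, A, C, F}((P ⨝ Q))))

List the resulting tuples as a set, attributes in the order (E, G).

{(b, 14), (b, 24), (y, 24), (y, 34), (y, 8)}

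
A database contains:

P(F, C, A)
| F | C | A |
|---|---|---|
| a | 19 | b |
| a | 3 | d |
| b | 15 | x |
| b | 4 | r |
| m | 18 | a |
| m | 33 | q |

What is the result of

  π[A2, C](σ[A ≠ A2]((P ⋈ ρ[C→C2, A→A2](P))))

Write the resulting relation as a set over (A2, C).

ρ[C→C2, A→A2]: schema becomes (F, C2, A2); tuples unchanged.
P ⋈ ρ[C→C2, A→A2](P) (natural join on F): {(a, 19, b, 19, b), (a, 19, b, 3, d), (a, 3, d, 19, b), (a, 3, d, 3, d), (b, 15, x, 15, x), (b, 15, x, 4, r), (b, 4, r, 15, x), (b, 4, r, 4, r), (m, 18, a, 18, a), (m, 18, a, 33, q), (m, 33, q, 18, a), (m, 33, q, 33, q)}
Apply σ_{A ≠ A2}; surviving tuples: {(a, 19, b, 3, d), (a, 3, d, 19, b), (b, 15, x, 4, r), (b, 4, r, 15, x), (m, 18, a, 33, q), (m, 33, q, 18, a)}
Projecting to A2, C: {(a, 33), (b, 3), (d, 19), (q, 18), (r, 15), (x, 4)}

{(a, 33), (b, 3), (d, 19), (q, 18), (r, 15), (x, 4)}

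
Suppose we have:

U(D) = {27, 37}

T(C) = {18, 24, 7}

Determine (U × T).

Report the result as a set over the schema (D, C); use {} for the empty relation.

{(27, 18), (27, 24), (27, 7), (37, 18), (37, 24), (37, 7)}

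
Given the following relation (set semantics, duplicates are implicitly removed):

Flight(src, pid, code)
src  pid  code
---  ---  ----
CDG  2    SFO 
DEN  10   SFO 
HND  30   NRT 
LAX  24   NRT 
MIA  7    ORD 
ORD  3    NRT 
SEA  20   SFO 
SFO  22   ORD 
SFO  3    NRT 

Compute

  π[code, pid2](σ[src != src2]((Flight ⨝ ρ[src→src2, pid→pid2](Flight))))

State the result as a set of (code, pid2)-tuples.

{(NRT, 24), (NRT, 3), (NRT, 30), (ORD, 22), (ORD, 7), (SFO, 10), (SFO, 2), (SFO, 20)}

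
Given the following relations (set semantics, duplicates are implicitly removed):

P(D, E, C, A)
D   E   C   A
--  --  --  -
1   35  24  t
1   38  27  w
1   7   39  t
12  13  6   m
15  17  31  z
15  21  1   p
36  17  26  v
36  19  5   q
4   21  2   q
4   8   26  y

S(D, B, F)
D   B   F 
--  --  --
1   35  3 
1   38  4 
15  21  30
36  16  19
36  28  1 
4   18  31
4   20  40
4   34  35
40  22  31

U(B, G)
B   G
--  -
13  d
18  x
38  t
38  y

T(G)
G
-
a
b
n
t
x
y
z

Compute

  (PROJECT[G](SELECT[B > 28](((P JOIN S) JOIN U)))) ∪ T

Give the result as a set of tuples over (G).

Natural join on D: {(1, 35, 24, t, 35, 3), (1, 35, 24, t, 38, 4), (1, 38, 27, w, 35, 3), (1, 38, 27, w, 38, 4), (1, 7, 39, t, 35, 3), (1, 7, 39, t, 38, 4), (15, 17, 31, z, 21, 30), (15, 21, 1, p, 21, 30), (36, 17, 26, v, 16, 19), (36, 17, 26, v, 28, 1), (36, 19, 5, q, 16, 19), (36, 19, 5, q, 28, 1), (4, 21, 2, q, 18, 31), (4, 21, 2, q, 20, 40), (4, 21, 2, q, 34, 35), (4, 8, 26, y, 18, 31), (4, 8, 26, y, 20, 40), (4, 8, 26, y, 34, 35)}
Natural join on B: {(1, 35, 24, t, 38, 4, t), (1, 35, 24, t, 38, 4, y), (1, 38, 27, w, 38, 4, t), (1, 38, 27, w, 38, 4, y), (1, 7, 39, t, 38, 4, t), (1, 7, 39, t, 38, 4, y), (4, 21, 2, q, 18, 31, x), (4, 8, 26, y, 18, 31, x)}
σ[B > 28]: keep tuples satisfying B > 28 → {(1, 35, 24, t, 38, 4, t), (1, 35, 24, t, 38, 4, y), (1, 38, 27, w, 38, 4, t), (1, 38, 27, w, 38, 4, y), (1, 7, 39, t, 38, 4, t), (1, 7, 39, t, 38, 4, y)}
Projecting to G (4 duplicate(s) eliminated): {t, y}
Set union of the two operands is {a, b, n, t, x, y, z}.

{a, b, n, t, x, y, z}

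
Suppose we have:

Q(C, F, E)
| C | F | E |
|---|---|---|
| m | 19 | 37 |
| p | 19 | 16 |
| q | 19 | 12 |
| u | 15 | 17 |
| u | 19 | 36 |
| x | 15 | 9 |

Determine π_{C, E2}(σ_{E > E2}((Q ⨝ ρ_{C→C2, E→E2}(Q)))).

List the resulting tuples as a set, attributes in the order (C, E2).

ρ[C→C2, E→E2]: schema becomes (C2, F, E2); tuples unchanged.
Joining Q and ρ_{C→C2, E→E2}(Q) on F yields {(m, 19, 37, m, 37), (m, 19, 37, p, 16), (m, 19, 37, q, 12), (m, 19, 37, u, 36), (p, 19, 16, m, 37), (p, 19, 16, p, 16), (p, 19, 16, q, 12), (p, 19, 16, u, 36), (q, 19, 12, m, 37), (q, 19, 12, p, 16), (q, 19, 12, q, 12), (q, 19, 12, u, 36), (u, 15, 17, u, 17), (u, 15, 17, x, 9), (u, 19, 36, m, 37), (u, 19, 36, p, 16), (u, 19, 36, q, 12), (u, 19, 36, u, 36), (x, 15, 9, u, 17), (x, 15, 9, x, 9)}.
Apply σ_{E > E2}; surviving tuples: {(m, 19, 37, p, 16), (m, 19, 37, q, 12), (m, 19, 37, u, 36), (p, 19, 16, q, 12), (u, 15, 17, x, 9), (u, 19, 36, p, 16), (u, 19, 36, q, 12)}
π[C, E2]: project onto (C, E2) → {(m, 12), (m, 16), (m, 36), (p, 12), (u, 12), (u, 16), (u, 9)}

{(m, 12), (m, 16), (m, 36), (p, 12), (u, 12), (u, 16), (u, 9)}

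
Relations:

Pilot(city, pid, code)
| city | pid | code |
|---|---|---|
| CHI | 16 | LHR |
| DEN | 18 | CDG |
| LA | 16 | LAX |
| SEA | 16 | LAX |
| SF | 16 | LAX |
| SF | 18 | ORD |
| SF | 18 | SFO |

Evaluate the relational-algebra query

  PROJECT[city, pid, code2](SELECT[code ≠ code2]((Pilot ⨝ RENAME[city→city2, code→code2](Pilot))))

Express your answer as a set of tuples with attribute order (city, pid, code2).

{(CHI, 16, LAX), (DEN, 18, ORD), (DEN, 18, SFO), (LA, 16, LHR), (SEA, 16, LHR), (SF, 16, LHR), (SF, 18, CDG), (SF, 18, ORD), (SF, 18, SFO)}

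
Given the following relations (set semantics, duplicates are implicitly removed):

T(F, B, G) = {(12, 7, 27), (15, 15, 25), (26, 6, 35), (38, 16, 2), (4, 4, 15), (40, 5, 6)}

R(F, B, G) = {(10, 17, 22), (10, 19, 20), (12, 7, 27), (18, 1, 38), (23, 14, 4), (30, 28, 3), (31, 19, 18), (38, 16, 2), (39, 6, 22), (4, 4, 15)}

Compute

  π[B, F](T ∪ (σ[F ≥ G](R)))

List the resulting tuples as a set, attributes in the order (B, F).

{(14, 23), (15, 15), (16, 38), (19, 31), (28, 30), (4, 4), (5, 40), (6, 26), (6, 39), (7, 12)}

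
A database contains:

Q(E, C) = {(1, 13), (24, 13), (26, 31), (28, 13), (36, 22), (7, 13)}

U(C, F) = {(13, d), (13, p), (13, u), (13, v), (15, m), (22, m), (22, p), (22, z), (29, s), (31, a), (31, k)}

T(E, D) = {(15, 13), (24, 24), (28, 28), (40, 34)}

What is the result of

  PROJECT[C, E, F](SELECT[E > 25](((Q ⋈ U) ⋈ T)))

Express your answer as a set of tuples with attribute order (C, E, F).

Natural join on C: {(1, 13, d), (1, 13, p), (1, 13, u), (1, 13, v), (24, 13, d), (24, 13, p), (24, 13, u), (24, 13, v), (26, 31, a), (26, 31, k), (28, 13, d), (28, 13, p), (28, 13, u), (28, 13, v), (36, 22, m), (36, 22, p), (36, 22, z), (7, 13, d), (7, 13, p), (7, 13, u), (7, 13, v)}
Natural join on E: {(24, 13, d, 24), (24, 13, p, 24), (24, 13, u, 24), (24, 13, v, 24), (28, 13, d, 28), (28, 13, p, 28), (28, 13, u, 28), (28, 13, v, 28)}
Selection E > 25: {(28, 13, d, 28), (28, 13, p, 28), (28, 13, u, 28), (28, 13, v, 28)}
π[C, E, F]: project onto (C, E, F) → {(13, 28, d), (13, 28, p), (13, 28, u), (13, 28, v)}

{(13, 28, d), (13, 28, p), (13, 28, u), (13, 28, v)}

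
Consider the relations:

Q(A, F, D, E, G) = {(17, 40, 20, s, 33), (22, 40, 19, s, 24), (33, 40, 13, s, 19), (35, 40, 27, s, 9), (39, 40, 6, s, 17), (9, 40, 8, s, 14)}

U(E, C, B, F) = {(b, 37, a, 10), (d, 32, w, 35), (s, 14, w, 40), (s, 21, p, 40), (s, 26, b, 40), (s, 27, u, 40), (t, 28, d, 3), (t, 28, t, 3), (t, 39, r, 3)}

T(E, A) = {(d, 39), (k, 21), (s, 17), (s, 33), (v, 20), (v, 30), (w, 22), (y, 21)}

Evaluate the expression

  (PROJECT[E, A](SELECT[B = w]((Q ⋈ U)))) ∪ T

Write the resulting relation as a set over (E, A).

Natural join on F, E: {(17, 40, 20, s, 33, 14, w), (17, 40, 20, s, 33, 21, p), (17, 40, 20, s, 33, 26, b), (17, 40, 20, s, 33, 27, u), (22, 40, 19, s, 24, 14, w), (22, 40, 19, s, 24, 21, p), (22, 40, 19, s, 24, 26, b), (22, 40, 19, s, 24, 27, u), (33, 40, 13, s, 19, 14, w), (33, 40, 13, s, 19, 21, p), (33, 40, 13, s, 19, 26, b), (33, 40, 13, s, 19, 27, u), (35, 40, 27, s, 9, 14, w), (35, 40, 27, s, 9, 21, p), (35, 40, 27, s, 9, 26, b), (35, 40, 27, s, 9, 27, u), (39, 40, 6, s, 17, 14, w), (39, 40, 6, s, 17, 21, p), (39, 40, 6, s, 17, 26, b), (39, 40, 6, s, 17, 27, u), (9, 40, 8, s, 14, 14, w), (9, 40, 8, s, 14, 21, p), (9, 40, 8, s, 14, 26, b), (9, 40, 8, s, 14, 27, u)}
Filtering on B = w leaves {(17, 40, 20, s, 33, 14, w), (22, 40, 19, s, 24, 14, w), (33, 40, 13, s, 19, 14, w), (35, 40, 27, s, 9, 14, w), (39, 40, 6, s, 17, 14, w), (9, 40, 8, s, 14, 14, w)}.
π[E, A]: project onto (E, A) → {(s, 17), (s, 22), (s, 33), (s, 35), (s, 39), (s, 9)}
Set union of the two operands is {(d, 39), (k, 21), (s, 17), (s, 22), (s, 33), (s, 35), (s, 39), (s, 9), (v, 20), (v, 30), (w, 22), (y, 21)}.

{(d, 39), (k, 21), (s, 17), (s, 22), (s, 33), (s, 35), (s, 39), (s, 9), (v, 20), (v, 30), (w, 22), (y, 21)}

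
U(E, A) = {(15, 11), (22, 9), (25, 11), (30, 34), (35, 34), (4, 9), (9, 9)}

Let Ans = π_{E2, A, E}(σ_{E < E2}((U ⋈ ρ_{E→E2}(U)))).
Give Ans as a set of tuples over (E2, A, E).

{(22, 9, 4), (22, 9, 9), (25, 11, 15), (35, 34, 30), (9, 9, 4)}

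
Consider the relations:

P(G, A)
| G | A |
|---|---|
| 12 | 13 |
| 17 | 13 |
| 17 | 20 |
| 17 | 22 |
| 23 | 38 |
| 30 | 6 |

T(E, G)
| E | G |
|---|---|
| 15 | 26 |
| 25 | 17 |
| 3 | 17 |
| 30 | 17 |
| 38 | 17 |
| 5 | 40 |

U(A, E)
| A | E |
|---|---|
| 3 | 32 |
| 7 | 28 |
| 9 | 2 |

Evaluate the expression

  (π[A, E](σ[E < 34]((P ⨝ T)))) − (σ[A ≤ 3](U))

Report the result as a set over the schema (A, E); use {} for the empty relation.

Joining P and T on G yields {(17, 13, 25), (17, 13, 3), (17, 13, 30), (17, 13, 38), (17, 20, 25), (17, 20, 3), (17, 20, 30), (17, 20, 38), (17, 22, 25), (17, 22, 3), (17, 22, 30), (17, 22, 38)}.
Filtering on E < 34 leaves {(17, 13, 25), (17, 13, 3), (17, 13, 30), (17, 20, 25), (17, 20, 3), (17, 20, 30), (17, 22, 25), (17, 22, 3), (17, 22, 30)}.
π_{A, E} gives {(13, 25), (13, 3), (13, 30), (20, 25), (20, 3), (20, 30), (22, 25), (22, 3), (22, 30)}.
Filtering on A ≤ 3 leaves {(3, 32)}.
Set difference of the two operands is {(13, 25), (13, 3), (13, 30), (20, 25), (20, 3), (20, 30), (22, 25), (22, 3), (22, 30)}.

{(13, 25), (13, 3), (13, 30), (20, 25), (20, 3), (20, 30), (22, 25), (22, 3), (22, 30)}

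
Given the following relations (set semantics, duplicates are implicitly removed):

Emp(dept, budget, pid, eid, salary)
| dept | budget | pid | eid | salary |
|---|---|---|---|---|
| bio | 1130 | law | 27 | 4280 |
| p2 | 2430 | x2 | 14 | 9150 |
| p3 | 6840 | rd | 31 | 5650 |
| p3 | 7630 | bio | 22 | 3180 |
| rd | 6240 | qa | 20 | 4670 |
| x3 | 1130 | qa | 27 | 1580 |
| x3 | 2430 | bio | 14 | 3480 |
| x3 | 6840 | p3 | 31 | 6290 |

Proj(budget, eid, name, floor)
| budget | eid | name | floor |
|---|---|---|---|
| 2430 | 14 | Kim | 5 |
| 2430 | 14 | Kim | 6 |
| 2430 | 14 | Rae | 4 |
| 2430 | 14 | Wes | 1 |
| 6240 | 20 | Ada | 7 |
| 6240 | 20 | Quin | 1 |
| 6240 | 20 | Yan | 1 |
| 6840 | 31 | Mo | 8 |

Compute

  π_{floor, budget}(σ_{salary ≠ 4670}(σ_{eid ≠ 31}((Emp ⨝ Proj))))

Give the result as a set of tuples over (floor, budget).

{(1, 2430), (4, 2430), (5, 2430), (6, 2430)}

Natural join on budget, eid: {(p2, 2430, x2, 14, 9150, Kim, 5), (p2, 2430, x2, 14, 9150, Kim, 6), (p2, 2430, x2, 14, 9150, Rae, 4), (p2, 2430, x2, 14, 9150, Wes, 1), (p3, 6840, rd, 31, 5650, Mo, 8), (rd, 6240, qa, 20, 4670, Ada, 7), (rd, 6240, qa, 20, 4670, Quin, 1), (rd, 6240, qa, 20, 4670, Yan, 1), (x3, 2430, bio, 14, 3480, Kim, 5), (x3, 2430, bio, 14, 3480, Kim, 6), (x3, 2430, bio, 14, 3480, Rae, 4), (x3, 2430, bio, 14, 3480, Wes, 1), (x3, 6840, p3, 31, 6290, Mo, 8)}
σ[eid ≠ 31]: keep tuples satisfying eid ≠ 31 → {(p2, 2430, x2, 14, 9150, Kim, 5), (p2, 2430, x2, 14, 9150, Kim, 6), (p2, 2430, x2, 14, 9150, Rae, 4), (p2, 2430, x2, 14, 9150, Wes, 1), (rd, 6240, qa, 20, 4670, Ada, 7), (rd, 6240, qa, 20, 4670, Quin, 1), (rd, 6240, qa, 20, 4670, Yan, 1), (x3, 2430, bio, 14, 3480, Kim, 5), (x3, 2430, bio, 14, 3480, Kim, 6), (x3, 2430, bio, 14, 3480, Rae, 4), (x3, 2430, bio, 14, 3480, Wes, 1)}
σ[salary ≠ 4670]: keep tuples satisfying salary ≠ 4670 → {(p2, 2430, x2, 14, 9150, Kim, 5), (p2, 2430, x2, 14, 9150, Kim, 6), (p2, 2430, x2, 14, 9150, Rae, 4), (p2, 2430, x2, 14, 9150, Wes, 1), (x3, 2430, bio, 14, 3480, Kim, 5), (x3, 2430, bio, 14, 3480, Kim, 6), (x3, 2430, bio, 14, 3480, Rae, 4), (x3, 2430, bio, 14, 3480, Wes, 1)}
π_{floor, budget} gives {(1, 2430), (4, 2430), (5, 2430), (6, 2430)} (4 duplicate(s) eliminated).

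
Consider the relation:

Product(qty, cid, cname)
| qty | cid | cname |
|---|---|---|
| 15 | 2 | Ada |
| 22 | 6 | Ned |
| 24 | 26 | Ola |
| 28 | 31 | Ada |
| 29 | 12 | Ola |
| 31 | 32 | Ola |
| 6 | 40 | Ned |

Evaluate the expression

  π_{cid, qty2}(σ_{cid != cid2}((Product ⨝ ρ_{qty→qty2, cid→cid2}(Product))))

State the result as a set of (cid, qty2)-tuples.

{(12, 24), (12, 31), (2, 28), (26, 29), (26, 31), (31, 15), (32, 24), (32, 29), (40, 22), (6, 6)}

ρ[qty→qty2, cid→cid2]: schema becomes (qty2, cid2, cname); tuples unchanged.
Product ⋈ ρ_{qty→qty2, cid→cid2}(Product) (natural join on cname): {(15, 2, Ada, 15, 2), (15, 2, Ada, 28, 31), (22, 6, Ned, 22, 6), (22, 6, Ned, 6, 40), (24, 26, Ola, 24, 26), (24, 26, Ola, 29, 12), (24, 26, Ola, 31, 32), (28, 31, Ada, 15, 2), (28, 31, Ada, 28, 31), (29, 12, Ola, 24, 26), (29, 12, Ola, 29, 12), (29, 12, Ola, 31, 32), (31, 32, Ola, 24, 26), (31, 32, Ola, 29, 12), (31, 32, Ola, 31, 32), (6, 40, Ned, 22, 6), (6, 40, Ned, 6, 40)}
σ[cid != cid2]: keep tuples satisfying cid != cid2 → {(15, 2, Ada, 28, 31), (22, 6, Ned, 6, 40), (24, 26, Ola, 29, 12), (24, 26, Ola, 31, 32), (28, 31, Ada, 15, 2), (29, 12, Ola, 24, 26), (29, 12, Ola, 31, 32), (31, 32, Ola, 24, 26), (31, 32, Ola, 29, 12), (6, 40, Ned, 22, 6)}
π[cid, qty2]: project onto (cid, qty2) → {(12, 24), (12, 31), (2, 28), (26, 29), (26, 31), (31, 15), (32, 24), (32, 29), (40, 22), (6, 6)}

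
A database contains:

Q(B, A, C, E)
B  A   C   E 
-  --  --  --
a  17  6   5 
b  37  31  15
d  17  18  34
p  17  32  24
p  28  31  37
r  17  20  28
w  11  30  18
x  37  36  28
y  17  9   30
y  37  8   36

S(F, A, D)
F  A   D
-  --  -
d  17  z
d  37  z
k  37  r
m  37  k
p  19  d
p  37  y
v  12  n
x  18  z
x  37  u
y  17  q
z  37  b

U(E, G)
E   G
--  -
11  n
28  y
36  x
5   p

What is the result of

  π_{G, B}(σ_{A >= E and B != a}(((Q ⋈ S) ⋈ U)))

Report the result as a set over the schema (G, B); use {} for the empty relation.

{(x, y), (y, x)}

Natural join on A: {(a, 17, 6, 5, d, z), (a, 17, 6, 5, y, q), (b, 37, 31, 15, d, z), (b, 37, 31, 15, k, r), (b, 37, 31, 15, m, k), (b, 37, 31, 15, p, y), (b, 37, 31, 15, x, u), (b, 37, 31, 15, z, b), (d, 17, 18, 34, d, z), (d, 17, 18, 34, y, q), (p, 17, 32, 24, d, z), (p, 17, 32, 24, y, q), (r, 17, 20, 28, d, z), (r, 17, 20, 28, y, q), (x, 37, 36, 28, d, z), (x, 37, 36, 28, k, r), (x, 37, 36, 28, m, k), (x, 37, 36, 28, p, y), (x, 37, 36, 28, x, u), (x, 37, 36, 28, z, b), (y, 17, 9, 30, d, z), (y, 17, 9, 30, y, q), (y, 37, 8, 36, d, z), (y, 37, 8, 36, k, r), (y, 37, 8, 36, m, k), (y, 37, 8, 36, p, y), (y, 37, 8, 36, x, u), (y, 37, 8, 36, z, b)}
Natural join on E: {(a, 17, 6, 5, d, z, p), (a, 17, 6, 5, y, q, p), (r, 17, 20, 28, d, z, y), (r, 17, 20, 28, y, q, y), (x, 37, 36, 28, d, z, y), (x, 37, 36, 28, k, r, y), (x, 37, 36, 28, m, k, y), (x, 37, 36, 28, p, y, y), (x, 37, 36, 28, x, u, y), (x, 37, 36, 28, z, b, y), (y, 37, 8, 36, d, z, x), (y, 37, 8, 36, k, r, x), (y, 37, 8, 36, m, k, x), (y, 37, 8, 36, p, y, x), (y, 37, 8, 36, x, u, x), (y, 37, 8, 36, z, b, x)}
Filtering on A >= E and B != a leaves {(x, 37, 36, 28, d, z, y), (x, 37, 36, 28, k, r, y), (x, 37, 36, 28, m, k, y), (x, 37, 36, 28, p, y, y), (x, 37, 36, 28, x, u, y), (x, 37, 36, 28, z, b, y), (y, 37, 8, 36, d, z, x), (y, 37, 8, 36, k, r, x), (y, 37, 8, 36, m, k, x), (y, 37, 8, 36, p, y, x), (y, 37, 8, 36, x, u, x), (y, 37, 8, 36, z, b, x)}.
π_{G, B} gives {(x, y), (y, x)} (10 duplicate(s) eliminated).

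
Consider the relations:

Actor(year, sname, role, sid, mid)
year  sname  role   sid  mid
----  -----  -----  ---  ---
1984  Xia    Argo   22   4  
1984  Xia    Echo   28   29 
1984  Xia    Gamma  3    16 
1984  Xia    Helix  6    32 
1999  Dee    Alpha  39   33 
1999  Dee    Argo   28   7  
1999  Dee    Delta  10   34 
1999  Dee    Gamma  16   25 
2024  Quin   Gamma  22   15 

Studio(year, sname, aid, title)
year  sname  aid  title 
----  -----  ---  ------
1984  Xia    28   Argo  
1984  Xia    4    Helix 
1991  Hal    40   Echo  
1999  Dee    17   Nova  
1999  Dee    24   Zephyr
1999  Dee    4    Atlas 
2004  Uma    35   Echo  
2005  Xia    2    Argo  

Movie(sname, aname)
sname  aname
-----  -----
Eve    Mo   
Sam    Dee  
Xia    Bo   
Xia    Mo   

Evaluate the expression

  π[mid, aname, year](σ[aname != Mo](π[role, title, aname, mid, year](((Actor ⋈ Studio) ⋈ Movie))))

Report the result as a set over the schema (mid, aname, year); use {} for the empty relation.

Joining Actor and Studio on year, sname yields {(1984, Xia, Argo, 22, 4, 28, Argo), (1984, Xia, Argo, 22, 4, 4, Helix), (1984, Xia, Echo, 28, 29, 28, Argo), (1984, Xia, Echo, 28, 29, 4, Helix), (1984, Xia, Gamma, 3, 16, 28, Argo), (1984, Xia, Gamma, 3, 16, 4, Helix), (1984, Xia, Helix, 6, 32, 28, Argo), (1984, Xia, Helix, 6, 32, 4, Helix), (1999, Dee, Alpha, 39, 33, 17, Nova), (1999, Dee, Alpha, 39, 33, 24, Zephyr), (1999, Dee, Alpha, 39, 33, 4, Atlas), (1999, Dee, Argo, 28, 7, 17, Nova), (1999, Dee, Argo, 28, 7, 24, Zephyr), (1999, Dee, Argo, 28, 7, 4, Atlas), (1999, Dee, Delta, 10, 34, 17, Nova), (1999, Dee, Delta, 10, 34, 24, Zephyr), (1999, Dee, Delta, 10, 34, 4, Atlas), (1999, Dee, Gamma, 16, 25, 17, Nova), (1999, Dee, Gamma, 16, 25, 24, Zephyr), (1999, Dee, Gamma, 16, 25, 4, Atlas)}.
Joining (Actor ⋈ Studio) and Movie on sname yields {(1984, Xia, Argo, 22, 4, 28, Argo, Bo), (1984, Xia, Argo, 22, 4, 28, Argo, Mo), (1984, Xia, Argo, 22, 4, 4, Helix, Bo), (1984, Xia, Argo, 22, 4, 4, Helix, Mo), (1984, Xia, Echo, 28, 29, 28, Argo, Bo), (1984, Xia, Echo, 28, 29, 28, Argo, Mo), (1984, Xia, Echo, 28, 29, 4, Helix, Bo), (1984, Xia, Echo, 28, 29, 4, Helix, Mo), (1984, Xia, Gamma, 3, 16, 28, Argo, Bo), (1984, Xia, Gamma, 3, 16, 28, Argo, Mo), (1984, Xia, Gamma, 3, 16, 4, Helix, Bo), (1984, Xia, Gamma, 3, 16, 4, Helix, Mo), (1984, Xia, Helix, 6, 32, 28, Argo, Bo), (1984, Xia, Helix, 6, 32, 28, Argo, Mo), (1984, Xia, Helix, 6, 32, 4, Helix, Bo), (1984, Xia, Helix, 6, 32, 4, Helix, Mo)}.
Keep only column(s) role, title, aname, mid, year: {(Argo, Argo, Bo, 4, 1984), (Argo, Argo, Mo, 4, 1984), (Argo, Helix, Bo, 4, 1984), (Argo, Helix, Mo, 4, 1984), (Echo, Argo, Bo, 29, 1984), (Echo, Argo, Mo, 29, 1984), (Echo, Helix, Bo, 29, 1984), (Echo, Helix, Mo, 29, 1984), (Gamma, Argo, Bo, 16, 1984), (Gamma, Argo, Mo, 16, 1984), (Gamma, Helix, Bo, 16, 1984), (Gamma, Helix, Mo, 16, 1984), (Helix, Argo, Bo, 32, 1984), (Helix, Argo, Mo, 32, 1984), (Helix, Helix, Bo, 32, 1984), (Helix, Helix, Mo, 32, 1984)}
σ[aname != Mo]: keep tuples satisfying aname != Mo → {(Argo, Argo, Bo, 4, 1984), (Argo, Helix, Bo, 4, 1984), (Echo, Argo, Bo, 29, 1984), (Echo, Helix, Bo, 29, 1984), (Gamma, Argo, Bo, 16, 1984), (Gamma, Helix, Bo, 16, 1984), (Helix, Argo, Bo, 32, 1984), (Helix, Helix, Bo, 32, 1984)}
Keep only column(s) mid, aname, year (4 duplicate(s) eliminated): {(16, Bo, 1984), (29, Bo, 1984), (32, Bo, 1984), (4, Bo, 1984)}

{(16, Bo, 1984), (29, Bo, 1984), (32, Bo, 1984), (4, Bo, 1984)}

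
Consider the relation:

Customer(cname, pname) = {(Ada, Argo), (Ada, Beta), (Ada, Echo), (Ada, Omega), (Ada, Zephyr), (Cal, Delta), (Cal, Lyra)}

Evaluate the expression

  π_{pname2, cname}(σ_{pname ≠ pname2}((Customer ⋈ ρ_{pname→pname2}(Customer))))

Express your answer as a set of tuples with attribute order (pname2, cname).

ρ[pname→pname2]: schema becomes (cname, pname2); tuples unchanged.
Natural join on cname: {(Ada, Argo, Argo), (Ada, Argo, Beta), (Ada, Argo, Echo), (Ada, Argo, Omega), (Ada, Argo, Zephyr), (Ada, Beta, Argo), (Ada, Beta, Beta), (Ada, Beta, Echo), (Ada, Beta, Omega), (Ada, Beta, Zephyr), (Ada, Echo, Argo), (Ada, Echo, Beta), (Ada, Echo, Echo), (Ada, Echo, Omega), (Ada, Echo, Zephyr), (Ada, Omega, Argo), (Ada, Omega, Beta), (Ada, Omega, Echo), (Ada, Omega, Omega), (Ada, Omega, Zephyr), (Ada, Zephyr, Argo), (Ada, Zephyr, Beta), (Ada, Zephyr, Echo), (Ada, Zephyr, Omega), (Ada, Zephyr, Zephyr), (Cal, Delta, Delta), (Cal, Delta, Lyra), (Cal, Lyra, Delta), (Cal, Lyra, Lyra)}
Selection pname ≠ pname2: {(Ada, Argo, Beta), (Ada, Argo, Echo), (Ada, Argo, Omega), (Ada, Argo, Zephyr), (Ada, Beta, Argo), (Ada, Beta, Echo), (Ada, Beta, Omega), (Ada, Beta, Zephyr), (Ada, Echo, Argo), (Ada, Echo, Beta), (Ada, Echo, Omega), (Ada, Echo, Zephyr), (Ada, Omega, Argo), (Ada, Omega, Beta), (Ada, Omega, Echo), (Ada, Omega, Zephyr), (Ada, Zephyr, Argo), (Ada, Zephyr, Beta), (Ada, Zephyr, Echo), (Ada, Zephyr, Omega), (Cal, Delta, Lyra), (Cal, Lyra, Delta)}
π[pname2, cname]: project onto (pname2, cname) (15 duplicate(s) eliminated) → {(Argo, Ada), (Beta, Ada), (Delta, Cal), (Echo, Ada), (Lyra, Cal), (Omega, Ada), (Zephyr, Ada)}

{(Argo, Ada), (Beta, Ada), (Delta, Cal), (Echo, Ada), (Lyra, Cal), (Omega, Ada), (Zephyr, Ada)}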